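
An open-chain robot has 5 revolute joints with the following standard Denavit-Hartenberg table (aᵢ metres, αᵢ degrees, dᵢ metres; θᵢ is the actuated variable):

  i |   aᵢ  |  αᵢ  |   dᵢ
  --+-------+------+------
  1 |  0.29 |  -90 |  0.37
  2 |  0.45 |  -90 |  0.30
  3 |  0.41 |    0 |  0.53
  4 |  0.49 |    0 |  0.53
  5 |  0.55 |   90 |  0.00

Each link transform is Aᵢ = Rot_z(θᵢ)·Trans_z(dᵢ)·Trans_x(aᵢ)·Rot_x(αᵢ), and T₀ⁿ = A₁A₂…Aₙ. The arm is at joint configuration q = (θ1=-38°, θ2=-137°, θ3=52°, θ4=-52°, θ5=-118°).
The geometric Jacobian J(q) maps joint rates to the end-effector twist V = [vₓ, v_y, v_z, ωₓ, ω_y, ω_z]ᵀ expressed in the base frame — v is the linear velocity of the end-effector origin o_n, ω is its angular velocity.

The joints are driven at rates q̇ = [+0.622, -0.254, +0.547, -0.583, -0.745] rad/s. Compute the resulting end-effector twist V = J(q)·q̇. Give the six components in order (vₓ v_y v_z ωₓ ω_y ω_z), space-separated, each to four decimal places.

-0.2610 0.0554 -0.3691 -0.5761 0.1278 0.0508

o_n = [0.5446, 0.1615, 1.7824]
J₁: ẑ×o_n = [-0.1615, 0.5446, 0.0000], ω = ẑ
J2: z=[0.6157, 0.7880, 0.0000] o=[0.2285, -0.1785, 0.3700] → [1.1130, -0.8695, -0.0397, 0.6157, 0.7880, 0.0000]
J3: z=[0.5374, -0.4199, 0.7314] o=[0.1539, 0.2605, 0.6769] → [-0.3918, -0.3084, 0.1108, 0.5374, -0.4199, 0.7314]
J4: z=[0.5374, -0.4199, 0.7314] o=[0.0943, -0.1030, 1.2367] → [-0.4226, 0.0360, 0.3312, 0.5374, -0.4199, 0.7314]
J5: z=[0.5374, -0.4199, 0.7314] o=[0.0968, -0.1049, 1.9585] → [-0.1209, 0.4221, 0.3312, 0.5374, -0.4199, 0.7314]
V = J·q̇ = [-0.2610, 0.0554, -0.3691, -0.5761, 0.1278, 0.0508]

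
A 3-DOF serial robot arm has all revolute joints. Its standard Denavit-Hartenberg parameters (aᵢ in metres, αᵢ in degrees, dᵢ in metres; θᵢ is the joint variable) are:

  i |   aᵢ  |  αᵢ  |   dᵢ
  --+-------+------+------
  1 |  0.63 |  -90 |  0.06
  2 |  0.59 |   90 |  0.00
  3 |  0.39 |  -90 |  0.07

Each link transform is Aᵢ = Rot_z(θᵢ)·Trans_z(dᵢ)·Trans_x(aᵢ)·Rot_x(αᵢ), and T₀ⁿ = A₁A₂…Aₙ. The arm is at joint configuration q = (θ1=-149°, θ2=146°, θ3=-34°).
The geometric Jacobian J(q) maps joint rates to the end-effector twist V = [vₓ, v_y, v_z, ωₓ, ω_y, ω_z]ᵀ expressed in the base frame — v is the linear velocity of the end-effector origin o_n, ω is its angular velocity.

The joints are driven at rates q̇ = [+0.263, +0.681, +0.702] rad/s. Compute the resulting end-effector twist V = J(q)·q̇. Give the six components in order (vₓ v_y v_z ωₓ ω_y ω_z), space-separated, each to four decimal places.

o_n = [-0.0369, 0.2323, -0.5088]
J₁: ẑ×o_n = [-0.2323, -0.0369, 0.0000], ω = ẑ
J2: z=[0.5150, -0.8572, 0.0000] o=[-0.5400, -0.3245, 0.0600] → [0.4875, 0.2929, 0.7180, 0.5150, -0.8572, 0.0000]
J3: z=[-0.4793, -0.2880, -0.8290] o=[-0.1207, -0.0726, -0.2699] → [0.3215, -0.1840, -0.1220, -0.4793, -0.2880, -0.8290]
V = J·q̇ = [0.4966, 0.0606, 0.4034, 0.0143, -0.7859, -0.3190]

0.4966 0.0606 0.4034 0.0143 -0.7859 -0.3190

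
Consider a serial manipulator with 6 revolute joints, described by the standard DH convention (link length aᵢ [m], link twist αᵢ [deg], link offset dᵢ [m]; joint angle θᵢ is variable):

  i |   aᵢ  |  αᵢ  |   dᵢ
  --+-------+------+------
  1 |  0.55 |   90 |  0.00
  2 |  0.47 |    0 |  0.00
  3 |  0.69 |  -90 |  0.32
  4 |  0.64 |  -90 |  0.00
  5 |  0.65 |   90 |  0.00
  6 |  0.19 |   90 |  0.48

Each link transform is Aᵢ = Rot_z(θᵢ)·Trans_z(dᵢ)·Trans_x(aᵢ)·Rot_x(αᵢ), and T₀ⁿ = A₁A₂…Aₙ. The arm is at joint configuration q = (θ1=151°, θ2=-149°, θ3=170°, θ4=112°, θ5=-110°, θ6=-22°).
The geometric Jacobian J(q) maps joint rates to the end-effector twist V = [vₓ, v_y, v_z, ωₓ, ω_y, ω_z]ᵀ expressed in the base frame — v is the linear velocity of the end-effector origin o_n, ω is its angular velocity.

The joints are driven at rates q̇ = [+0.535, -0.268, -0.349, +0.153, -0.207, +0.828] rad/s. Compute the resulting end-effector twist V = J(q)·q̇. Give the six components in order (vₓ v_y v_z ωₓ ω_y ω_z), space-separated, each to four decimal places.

-0.6426 0.1491 -0.3279 -0.4225 0.2649 0.5867

o_n = [-0.3984, 0.6555, 0.6129]
J₁: ẑ×o_n = [-0.6555, -0.3984, 0.0000], ω = ẑ
J2: z=[0.4848, 0.8746, 0.0000] o=[-0.4810, 0.2666, 0.0000] → [0.5361, -0.2972, 0.1163, 0.4848, 0.8746, 0.0000]
J3: z=[0.4848, 0.8746, 0.0000] o=[-0.1287, 0.0713, -0.2421] → [0.7478, -0.4145, 0.5191, 0.4848, 0.8746, 0.0000]
J4: z=[0.3134, -0.1737, 0.9336] o=[-0.5369, 0.6635, 0.0052] → [-0.0981, -0.0612, 0.0216, 0.3134, -0.1737, 0.9336]
J5: z=[0.9387, -0.0920, -0.3323] o=[-0.6289, 0.0360, -0.0807] → [0.1420, -0.7277, 0.6027, 0.9387, -0.0920, -0.3323]
J6: z=[0.0278, 0.9808, -0.1932] o=[-0.4055, 0.1479, 0.5194] → [0.1898, -0.0040, 0.0072, 0.0278, 0.9808, -0.1932]
V = J·q̇ = [-0.6426, 0.1491, -0.3279, -0.4225, 0.2649, 0.5867]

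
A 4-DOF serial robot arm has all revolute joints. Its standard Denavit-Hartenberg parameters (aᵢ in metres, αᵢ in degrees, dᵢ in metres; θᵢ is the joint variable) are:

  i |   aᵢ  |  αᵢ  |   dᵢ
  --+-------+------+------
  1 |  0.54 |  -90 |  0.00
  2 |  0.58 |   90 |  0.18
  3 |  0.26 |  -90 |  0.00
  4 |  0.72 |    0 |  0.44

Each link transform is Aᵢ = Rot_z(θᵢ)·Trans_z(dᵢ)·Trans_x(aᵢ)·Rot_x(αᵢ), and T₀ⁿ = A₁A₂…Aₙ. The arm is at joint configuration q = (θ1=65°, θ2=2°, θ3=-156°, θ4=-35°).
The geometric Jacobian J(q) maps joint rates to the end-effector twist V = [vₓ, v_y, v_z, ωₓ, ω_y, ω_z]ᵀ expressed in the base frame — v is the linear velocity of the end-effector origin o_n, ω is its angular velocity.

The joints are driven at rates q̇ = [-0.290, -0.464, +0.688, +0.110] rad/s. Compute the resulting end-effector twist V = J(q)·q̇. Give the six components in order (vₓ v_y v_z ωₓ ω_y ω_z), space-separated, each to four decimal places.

0.5785 -0.1441 -0.0827 0.5406 -0.1763 0.3960

o_n = [0.7414, 0.2469, 0.4133]
J₁: ẑ×o_n = [-0.2469, 0.7414, 0.0000], ω = ẑ
J2: z=[-0.9063, 0.4226, 0.0000] o=[0.2282, 0.4894, 0.0000] → [0.1747, 0.3746, 0.0029, -0.9063, 0.4226, 0.0000]
J3: z=[0.0147, 0.0316, 0.9994] o=[0.3100, 1.0908, -0.0202] → [0.8571, 0.4247, -0.0261, 0.0147, 0.0316, 0.9994]
J4: z=[0.9997, -0.0177, -0.0142] o=[0.3056, 0.8310, -0.0120] → [-0.0158, -0.4314, -0.5763, 0.9997, -0.0177, -0.0142]
V = J·q̇ = [0.5785, -0.1441, -0.0827, 0.5406, -0.1763, 0.3960]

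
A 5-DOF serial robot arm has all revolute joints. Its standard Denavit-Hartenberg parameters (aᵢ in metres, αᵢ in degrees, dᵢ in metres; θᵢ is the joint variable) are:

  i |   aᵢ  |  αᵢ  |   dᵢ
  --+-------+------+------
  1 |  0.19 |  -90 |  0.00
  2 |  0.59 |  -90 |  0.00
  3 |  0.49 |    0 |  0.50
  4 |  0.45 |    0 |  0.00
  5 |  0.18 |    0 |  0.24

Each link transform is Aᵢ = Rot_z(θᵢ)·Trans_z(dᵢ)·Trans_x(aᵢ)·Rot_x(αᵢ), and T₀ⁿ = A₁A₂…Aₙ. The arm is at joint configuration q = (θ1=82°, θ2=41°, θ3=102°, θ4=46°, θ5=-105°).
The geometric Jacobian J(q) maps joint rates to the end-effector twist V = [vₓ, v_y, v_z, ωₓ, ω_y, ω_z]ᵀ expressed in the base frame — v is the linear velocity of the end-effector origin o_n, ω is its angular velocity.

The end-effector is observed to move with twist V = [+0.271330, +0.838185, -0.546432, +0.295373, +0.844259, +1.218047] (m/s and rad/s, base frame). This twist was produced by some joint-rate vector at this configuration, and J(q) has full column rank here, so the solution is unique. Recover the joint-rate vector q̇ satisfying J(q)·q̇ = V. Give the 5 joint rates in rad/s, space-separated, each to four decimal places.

o_n = [0.8162, -0.2316, -0.7147]
J₁: ẑ×o_n = [0.2316, 0.8162, -0.0000], ω = ẑ
J2: z=[-0.9903, 0.1392, 0.0000] o=[0.0264, 0.1882, 0.0000] → [-0.0995, -0.7078, 0.3058, -0.9903, 0.1392, 0.0000]
J3: z=[-0.0913, -0.6497, -0.7547] o=[0.0884, 0.6291, -0.3871] → [-0.4367, -0.5792, 0.5514, -0.0913, -0.6497, -0.7547]
J4: z=[-0.0913, -0.6497, -0.7547] o=[0.5067, 0.1614, -0.6976] → [-0.2855, -0.2352, 0.2370, -0.0913, -0.6497, -0.7547]
J5: z=[-0.0913, -0.6497, -0.7547] o=[0.7027, -0.1570, -0.4472] → [0.1175, -0.1101, 0.0805, -0.0913, -0.6497, -0.7547]
q̇ = J⁺·V = [0.2090, -0.1750, -0.9560, 0.4150, -0.7960]

0.2090 -0.1750 -0.9560 0.4150 -0.7960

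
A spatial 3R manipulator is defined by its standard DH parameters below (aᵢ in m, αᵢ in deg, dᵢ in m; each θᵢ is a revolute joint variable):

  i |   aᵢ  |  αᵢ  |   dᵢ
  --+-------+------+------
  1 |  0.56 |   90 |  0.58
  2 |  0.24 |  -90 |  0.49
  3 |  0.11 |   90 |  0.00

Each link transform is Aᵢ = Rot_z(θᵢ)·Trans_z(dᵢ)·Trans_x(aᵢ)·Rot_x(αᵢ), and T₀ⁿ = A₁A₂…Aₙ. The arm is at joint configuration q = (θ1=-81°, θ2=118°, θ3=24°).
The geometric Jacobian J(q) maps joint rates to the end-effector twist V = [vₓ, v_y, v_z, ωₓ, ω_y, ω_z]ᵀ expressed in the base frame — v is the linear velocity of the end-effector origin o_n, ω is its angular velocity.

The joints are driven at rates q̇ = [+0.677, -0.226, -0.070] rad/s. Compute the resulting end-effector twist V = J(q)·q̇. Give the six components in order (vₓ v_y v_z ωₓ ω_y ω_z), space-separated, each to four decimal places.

o_n = [-0.3772, -0.4649, 0.8806]
J₁: ẑ×o_n = [0.4649, -0.3772, 0.0000], ω = ẑ
J2: z=[-0.9877, -0.1564, 0.0000] o=[0.0876, -0.5531, 0.5800] → [-0.0470, 0.2969, -0.1599, -0.9877, -0.1564, 0.0000]
J3: z=[-0.1381, 0.8721, -0.4695] o=[-0.4140, -0.5185, 0.7919] → [0.1025, -0.0050, -0.0395, -0.1381, 0.8721, -0.4695]
V = J·q̇ = [0.3182, -0.3221, 0.0389, 0.2329, -0.0257, 0.7099]

0.3182 -0.3221 0.0389 0.2329 -0.0257 0.7099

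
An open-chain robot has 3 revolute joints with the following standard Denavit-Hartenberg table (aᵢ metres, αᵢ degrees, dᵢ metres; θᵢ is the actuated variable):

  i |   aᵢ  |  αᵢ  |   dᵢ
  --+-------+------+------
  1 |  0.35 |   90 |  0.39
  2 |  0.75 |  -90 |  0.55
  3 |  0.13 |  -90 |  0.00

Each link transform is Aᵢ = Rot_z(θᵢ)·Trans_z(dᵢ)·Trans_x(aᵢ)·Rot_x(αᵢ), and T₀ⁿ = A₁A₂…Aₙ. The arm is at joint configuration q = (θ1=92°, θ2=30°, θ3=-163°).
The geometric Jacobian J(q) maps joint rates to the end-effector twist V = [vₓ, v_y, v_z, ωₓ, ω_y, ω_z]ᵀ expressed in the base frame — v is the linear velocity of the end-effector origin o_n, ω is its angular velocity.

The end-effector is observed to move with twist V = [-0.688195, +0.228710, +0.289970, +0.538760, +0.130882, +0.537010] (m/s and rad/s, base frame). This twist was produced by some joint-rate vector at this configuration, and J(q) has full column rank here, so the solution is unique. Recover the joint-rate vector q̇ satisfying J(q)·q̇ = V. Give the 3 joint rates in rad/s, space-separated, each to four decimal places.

0.7310 0.5430 -0.2240

o_n = [0.5565, 0.9118, 0.7028]
J₁: ẑ×o_n = [-0.9118, 0.5565, 0.0000], ω = ẑ
J2: z=[0.9994, 0.0349, 0.0000] o=[-0.0122, 0.3498, 0.3900] → [0.0109, -0.3126, 0.5419, 0.9994, 0.0349, 0.0000]
J3: z=[0.0174, -0.4997, 0.8660] o=[0.5148, 1.0181, 0.7650] → [0.1231, 0.0372, 0.0190, 0.0174, -0.4997, 0.8660]
q̇ = J⁺·V = [0.7310, 0.5430, -0.2240]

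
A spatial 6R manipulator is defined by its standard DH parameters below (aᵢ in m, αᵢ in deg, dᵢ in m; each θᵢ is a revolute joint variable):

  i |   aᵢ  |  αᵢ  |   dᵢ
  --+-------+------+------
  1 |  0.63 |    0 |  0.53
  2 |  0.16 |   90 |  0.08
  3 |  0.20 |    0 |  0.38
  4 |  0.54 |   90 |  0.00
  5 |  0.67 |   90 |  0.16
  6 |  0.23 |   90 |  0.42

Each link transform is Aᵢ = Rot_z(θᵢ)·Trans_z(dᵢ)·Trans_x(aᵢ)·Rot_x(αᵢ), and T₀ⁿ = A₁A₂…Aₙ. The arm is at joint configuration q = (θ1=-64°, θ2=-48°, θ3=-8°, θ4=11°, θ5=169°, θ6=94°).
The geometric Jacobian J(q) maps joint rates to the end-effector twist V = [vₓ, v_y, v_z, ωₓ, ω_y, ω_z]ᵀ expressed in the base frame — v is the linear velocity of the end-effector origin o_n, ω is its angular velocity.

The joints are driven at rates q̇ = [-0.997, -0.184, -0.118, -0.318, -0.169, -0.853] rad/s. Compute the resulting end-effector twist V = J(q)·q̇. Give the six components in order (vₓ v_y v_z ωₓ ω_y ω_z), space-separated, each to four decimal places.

-0.5694 1.1901 -0.0417 1.2448 -0.3181 -1.0207

o_n = [-0.7077, -0.5534, 0.1921]
J₁: ẑ×o_n = [0.5534, -0.7077, 0.0000], ω = ẑ
J2: z=[0.0000, 0.0000, 1.0000] o=[0.2762, -0.5662, 0.5300] → [-0.0128, -0.9839, 0.0000, 0.0000, 0.0000, 1.0000]
J3: z=[-0.9272, 0.3746, 0.0000] o=[0.2162, -0.7146, 0.6100] → [-0.1565, -0.3875, 0.1967, -0.9272, 0.3746, 0.0000]
J4: z=[-0.9272, 0.3746, 0.0000] o=[-0.2103, -0.7559, 0.5822] → [-0.1461, -0.3616, -0.0014, -0.9272, 0.3746, 0.0000]
J5: z=[-0.0196, -0.0485, -0.9986] o=[-0.4123, -1.2559, 0.6104] → [0.7218, 0.2868, -0.0281, -0.0196, -0.0485, -0.9986]
J6: z=[-0.9815, 0.1911, 0.0100] o=[-0.2879, -0.6068, 0.4162] → [-0.0433, -0.2242, 0.0278, -0.9815, 0.1911, 0.0100]
V = J·q̇ = [-0.5694, 1.1901, -0.0417, 1.2448, -0.3181, -1.0207]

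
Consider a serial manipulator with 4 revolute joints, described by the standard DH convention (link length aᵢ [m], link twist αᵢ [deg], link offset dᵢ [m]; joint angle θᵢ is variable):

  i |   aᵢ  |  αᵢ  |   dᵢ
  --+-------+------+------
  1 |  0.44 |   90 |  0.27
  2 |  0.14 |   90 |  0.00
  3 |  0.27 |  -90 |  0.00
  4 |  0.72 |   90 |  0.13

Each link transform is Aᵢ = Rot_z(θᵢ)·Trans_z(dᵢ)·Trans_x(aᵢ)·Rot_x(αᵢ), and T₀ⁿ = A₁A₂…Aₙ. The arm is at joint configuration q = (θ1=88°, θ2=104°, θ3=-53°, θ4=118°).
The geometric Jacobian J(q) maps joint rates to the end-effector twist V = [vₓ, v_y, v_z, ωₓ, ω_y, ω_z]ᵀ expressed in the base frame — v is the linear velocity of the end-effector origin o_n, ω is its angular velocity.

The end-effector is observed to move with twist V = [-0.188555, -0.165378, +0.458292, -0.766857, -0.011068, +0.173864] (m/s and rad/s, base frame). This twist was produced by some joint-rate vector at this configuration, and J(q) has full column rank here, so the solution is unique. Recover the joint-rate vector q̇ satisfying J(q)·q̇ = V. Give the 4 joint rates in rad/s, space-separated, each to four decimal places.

0.7290 -0.3670 -0.1710 -0.6630

o_n = [0.1246, -0.2304, 0.3131]
J₁: ẑ×o_n = [0.2304, 0.1246, -0.0000], ω = ẑ
J2: z=[0.9994, -0.0349, 0.0000] o=[0.0154, 0.4397, 0.2700] → [-0.0015, -0.0430, -0.6659, 0.9994, -0.0349, 0.0000]
J3: z=[0.0339, 0.9697, 0.2419] o=[0.0142, 0.4059, 0.4058] → [0.0640, 0.0299, -0.1286, 0.0339, 0.9697, 0.2419]
J4: z=[0.5947, -0.2141, 0.7749] o=[-0.2027, 0.3741, 0.5635] → [0.5221, 0.4026, -0.2894, 0.5947, -0.2141, 0.7749]
q̇ = J⁺·V = [0.7290, -0.3670, -0.1710, -0.6630]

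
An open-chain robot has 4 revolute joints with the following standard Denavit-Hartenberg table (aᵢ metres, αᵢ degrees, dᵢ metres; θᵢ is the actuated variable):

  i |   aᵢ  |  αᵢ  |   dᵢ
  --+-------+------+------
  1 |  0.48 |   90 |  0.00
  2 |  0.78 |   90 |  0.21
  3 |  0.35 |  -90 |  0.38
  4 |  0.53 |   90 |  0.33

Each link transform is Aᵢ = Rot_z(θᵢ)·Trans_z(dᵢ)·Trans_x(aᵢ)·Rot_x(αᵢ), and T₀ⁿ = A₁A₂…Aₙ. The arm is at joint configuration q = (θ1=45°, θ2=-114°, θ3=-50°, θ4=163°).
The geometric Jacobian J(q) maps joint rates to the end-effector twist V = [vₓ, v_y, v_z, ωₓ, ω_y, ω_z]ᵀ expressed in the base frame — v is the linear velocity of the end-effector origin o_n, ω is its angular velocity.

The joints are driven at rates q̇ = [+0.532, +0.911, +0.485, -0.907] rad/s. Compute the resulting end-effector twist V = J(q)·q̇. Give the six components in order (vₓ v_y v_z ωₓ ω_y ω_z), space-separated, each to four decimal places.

o_n = [0.3094, -0.4574, -0.7599]
J₁: ẑ×o_n = [0.4574, 0.3094, -0.0000], ω = ẑ
J2: z=[0.7071, -0.7071, 0.0000] o=[0.3394, 0.3394, 0.0000] → [0.5373, 0.5373, -0.5847, 0.7071, -0.7071, 0.0000]
J3: z=[-0.6460, -0.6460, 0.4067] o=[0.2636, -0.0334, -0.7126] → [0.2030, -0.0119, 0.3035, -0.6460, -0.6460, 0.4067]
J4: z=[0.2342, -0.6748, -0.6998] o=[-0.2362, -0.1540, -0.7635] → [-0.2148, -0.3827, 0.2971, 0.2342, -0.6748, -0.6998]
V = J·q̇ = [1.0262, 0.9954, -0.6549, 0.1185, -0.3454, 1.3640]

1.0262 0.9954 -0.6549 0.1185 -0.3454 1.3640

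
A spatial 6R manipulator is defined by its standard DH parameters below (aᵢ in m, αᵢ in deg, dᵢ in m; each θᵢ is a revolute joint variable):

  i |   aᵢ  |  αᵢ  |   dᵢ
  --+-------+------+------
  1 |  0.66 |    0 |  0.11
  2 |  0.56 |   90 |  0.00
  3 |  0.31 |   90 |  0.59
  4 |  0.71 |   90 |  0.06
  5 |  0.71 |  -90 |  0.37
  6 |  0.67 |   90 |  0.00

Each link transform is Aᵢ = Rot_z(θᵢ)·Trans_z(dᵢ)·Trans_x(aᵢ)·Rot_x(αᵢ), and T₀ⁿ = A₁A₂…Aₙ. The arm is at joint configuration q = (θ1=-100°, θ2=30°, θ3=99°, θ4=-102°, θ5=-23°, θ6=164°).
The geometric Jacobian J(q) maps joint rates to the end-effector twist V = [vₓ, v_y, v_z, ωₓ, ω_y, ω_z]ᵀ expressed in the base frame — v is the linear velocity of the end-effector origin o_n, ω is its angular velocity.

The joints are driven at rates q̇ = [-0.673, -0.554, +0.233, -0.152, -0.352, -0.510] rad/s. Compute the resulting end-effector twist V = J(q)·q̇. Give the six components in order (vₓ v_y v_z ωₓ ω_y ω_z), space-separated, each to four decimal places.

-1.0165 -0.2099 0.1939 -0.5639 0.5122 -0.9432

o_n = [0.2080, -1.1697, 0.0842]
J₁: ẑ×o_n = [1.1697, 0.2080, -0.0000], ω = ẑ
J2: z=[0.0000, 0.0000, 1.0000] o=[-0.1146, -0.6500, 0.1100] → [0.5198, 0.3226, -0.0000, 0.0000, 0.0000, 1.0000]
J3: z=[-0.9397, -0.3420, 0.0000] o=[0.0769, -1.1762, 0.1100] → [0.0088, -0.0242, 0.0387, -0.9397, -0.3420, 0.0000]
J4: z=[0.3378, -0.9281, 0.1564] o=[-0.4941, -1.3324, 0.4162] → [0.2826, 0.2220, 0.7065, 0.3378, -0.9281, 0.1564]
J5: z=[-0.1430, -0.2149, -0.9661] o=[0.1867, -1.1723, 0.2798] → [0.0445, -0.0485, 0.0042, -0.1430, -0.2149, -0.9661]
J6: z=[0.6744, -0.7356, 0.0638] o=[0.6480, -0.7956, -0.2553] → [-0.2259, -0.2571, -0.5760, 0.6744, -0.7356, 0.0638]
V = J·q̇ = [-1.0165, -0.2099, 0.1939, -0.5639, 0.5122, -0.9432]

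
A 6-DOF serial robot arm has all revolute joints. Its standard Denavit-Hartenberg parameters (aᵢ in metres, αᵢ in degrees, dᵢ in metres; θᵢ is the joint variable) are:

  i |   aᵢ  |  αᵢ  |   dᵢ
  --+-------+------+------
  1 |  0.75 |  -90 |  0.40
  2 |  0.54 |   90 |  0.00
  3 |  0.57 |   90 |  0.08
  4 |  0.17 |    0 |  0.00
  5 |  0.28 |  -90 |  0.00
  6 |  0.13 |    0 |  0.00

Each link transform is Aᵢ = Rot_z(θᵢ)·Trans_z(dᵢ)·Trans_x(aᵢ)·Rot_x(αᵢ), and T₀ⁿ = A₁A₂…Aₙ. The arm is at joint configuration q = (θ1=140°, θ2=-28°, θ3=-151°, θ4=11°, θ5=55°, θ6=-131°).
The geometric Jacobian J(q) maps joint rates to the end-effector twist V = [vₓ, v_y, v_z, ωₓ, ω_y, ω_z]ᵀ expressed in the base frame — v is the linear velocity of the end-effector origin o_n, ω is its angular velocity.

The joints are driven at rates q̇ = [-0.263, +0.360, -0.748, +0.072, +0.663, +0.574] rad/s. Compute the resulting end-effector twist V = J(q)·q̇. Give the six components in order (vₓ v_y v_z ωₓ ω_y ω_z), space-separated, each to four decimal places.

-0.1854 -0.5698 0.1521 -1.0623 -0.7496 -0.6693

o_n = [-0.1213, 0.5062, 0.5524]
J₁: ẑ×o_n = [-0.5062, -0.1213, 0.0000], ω = ẑ
J2: z=[-0.6428, -0.7660, 0.0000] o=[-0.5745, 0.4821, 0.4000] → [-0.1168, 0.0980, 0.3317, -0.6428, -0.7660, 0.0000]
J3: z=[0.3596, -0.3018, 0.8829] o=[-0.9398, 0.7886, 0.6535] → [0.2798, 0.7590, 0.1455, 0.3596, -0.3018, 0.8829]
J4: z=[-0.2343, -0.9452, -0.2276] o=[-0.3962, 0.6932, 0.4901] → [-0.1015, -0.0480, 0.3036, -0.2343, -0.9452, -0.2276]
J5: z=[-0.2343, -0.9452, -0.2276] o=[-0.2338, 0.6625, 0.4502] → [-0.1322, -0.0017, 0.1430, -0.2343, -0.9452, -0.2276]
J6: z=[-0.6788, -0.0085, 0.7342] o=[-0.0389, 0.5711, 0.6293] → [0.0483, -0.1126, 0.0433, -0.6788, -0.0085, 0.7342]
V = J·q̇ = [-0.1854, -0.5698, 0.1521, -1.0623, -0.7496, -0.6693]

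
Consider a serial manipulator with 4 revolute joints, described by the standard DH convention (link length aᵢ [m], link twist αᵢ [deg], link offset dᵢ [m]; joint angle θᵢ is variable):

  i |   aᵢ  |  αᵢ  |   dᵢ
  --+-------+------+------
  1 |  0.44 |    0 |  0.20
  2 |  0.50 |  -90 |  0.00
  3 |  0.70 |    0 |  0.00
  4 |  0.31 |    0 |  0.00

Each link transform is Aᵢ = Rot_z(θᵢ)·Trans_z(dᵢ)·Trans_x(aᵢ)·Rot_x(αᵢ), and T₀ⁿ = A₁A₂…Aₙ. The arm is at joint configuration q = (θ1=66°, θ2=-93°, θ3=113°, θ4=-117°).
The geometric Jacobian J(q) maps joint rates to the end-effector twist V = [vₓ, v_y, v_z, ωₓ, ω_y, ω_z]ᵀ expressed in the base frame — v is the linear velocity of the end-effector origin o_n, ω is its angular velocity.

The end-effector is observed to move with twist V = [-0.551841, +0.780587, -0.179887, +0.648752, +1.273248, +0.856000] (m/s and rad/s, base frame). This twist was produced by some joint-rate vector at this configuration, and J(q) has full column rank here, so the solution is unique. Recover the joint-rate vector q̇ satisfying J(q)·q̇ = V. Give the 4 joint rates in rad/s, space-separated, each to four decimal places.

0.5910 0.2650 0.9580 0.4710

o_n = [0.6563, 0.1587, -0.4227]
J₁: ẑ×o_n = [-0.1587, 0.6563, 0.0000], ω = ẑ
J2: z=[0.0000, 0.0000, 1.0000] o=[0.1790, 0.4020, 0.2000] → [0.2432, 0.4773, -0.0000, 0.0000, 0.0000, 1.0000]
J3: z=[0.4540, 0.8910, 0.0000] o=[0.6245, 0.1750, 0.2000] → [-0.5549, 0.2827, -0.0357, 0.4540, 0.8910, 0.0000]
J4: z=[0.4540, 0.8910, 0.0000] o=[0.3808, 0.2991, -0.4444] → [0.0193, -0.0098, -0.3092, 0.4540, 0.8910, 0.0000]
q̇ = J⁺·V = [0.5910, 0.2650, 0.9580, 0.4710]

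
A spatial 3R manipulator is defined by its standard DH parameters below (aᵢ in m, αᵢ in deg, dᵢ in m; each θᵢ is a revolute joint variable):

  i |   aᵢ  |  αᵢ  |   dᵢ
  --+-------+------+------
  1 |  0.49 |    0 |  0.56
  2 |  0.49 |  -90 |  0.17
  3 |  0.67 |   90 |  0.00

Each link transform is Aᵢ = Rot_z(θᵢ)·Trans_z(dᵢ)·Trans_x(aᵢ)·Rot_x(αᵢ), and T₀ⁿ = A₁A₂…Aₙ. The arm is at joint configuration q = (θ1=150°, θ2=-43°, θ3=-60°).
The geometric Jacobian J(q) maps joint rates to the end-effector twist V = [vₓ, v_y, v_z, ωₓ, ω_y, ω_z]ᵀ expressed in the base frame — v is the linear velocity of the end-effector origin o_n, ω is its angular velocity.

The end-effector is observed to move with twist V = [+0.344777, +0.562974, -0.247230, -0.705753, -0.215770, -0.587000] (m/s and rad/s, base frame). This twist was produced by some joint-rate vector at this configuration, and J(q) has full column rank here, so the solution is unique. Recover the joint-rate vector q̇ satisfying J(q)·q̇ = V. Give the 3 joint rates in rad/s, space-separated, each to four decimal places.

-0.0280 -0.5590 0.7380

o_n = [-0.6656, 1.0340, 1.3102]
J₁: ẑ×o_n = [-1.0340, -0.6656, 0.0000], ω = ẑ
J2: z=[0.0000, 0.0000, 1.0000] o=[-0.4244, 0.2450, 0.5600] → [-0.7890, -0.2412, 0.0000, 0.0000, 0.0000, 1.0000]
J3: z=[-0.9563, -0.2924, 0.0000] o=[-0.5676, 0.7136, 0.7300] → [-0.1696, 0.5549, -0.3350, -0.9563, -0.2924, 0.0000]
q̇ = J⁺·V = [-0.0280, -0.5590, 0.7380]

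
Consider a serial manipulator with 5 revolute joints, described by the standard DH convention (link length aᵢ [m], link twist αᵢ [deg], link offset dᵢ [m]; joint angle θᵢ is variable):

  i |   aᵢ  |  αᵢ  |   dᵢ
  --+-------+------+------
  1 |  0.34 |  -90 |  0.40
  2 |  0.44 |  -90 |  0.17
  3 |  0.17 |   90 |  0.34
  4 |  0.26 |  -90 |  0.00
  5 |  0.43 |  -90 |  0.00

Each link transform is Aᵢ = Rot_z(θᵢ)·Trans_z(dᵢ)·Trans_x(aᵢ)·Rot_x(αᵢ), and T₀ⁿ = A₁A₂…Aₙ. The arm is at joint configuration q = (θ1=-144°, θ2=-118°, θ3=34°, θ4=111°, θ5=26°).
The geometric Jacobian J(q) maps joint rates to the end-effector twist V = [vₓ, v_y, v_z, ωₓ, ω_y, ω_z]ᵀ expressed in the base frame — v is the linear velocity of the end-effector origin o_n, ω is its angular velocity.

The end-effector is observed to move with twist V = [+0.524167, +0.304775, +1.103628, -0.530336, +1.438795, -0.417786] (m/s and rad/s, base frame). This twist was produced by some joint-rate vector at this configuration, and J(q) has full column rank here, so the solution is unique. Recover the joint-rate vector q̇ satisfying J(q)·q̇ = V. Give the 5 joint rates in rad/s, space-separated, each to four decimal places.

o_n = [-0.8131, -0.6503, 1.0932]
J₁: ẑ×o_n = [0.6503, -0.8131, 0.0000], ω = ẑ
J2: z=[0.5878, -0.8090, 0.0000] o=[-0.2751, -0.1998, 0.4000] → [-0.5608, -0.4075, -0.7000, 0.5878, -0.8090, 0.0000]
J3: z=[-0.7143, -0.5190, 0.4695] o=[-0.0080, -0.2160, 0.7885] → [0.0458, -0.1603, -0.1075, -0.7143, -0.5190, 0.4695]
J4: z=[0.6997, -0.5164, 0.4937] o=[-0.2532, -0.2766, 1.0726] → [0.1738, -0.2909, -0.5506, 0.6997, -0.5164, 0.4937]
J5: z=[0.2689, -0.4499, -0.8516] o=[-0.4253, -0.4661, 1.1183] → [-0.1456, 0.3369, -0.2240, 0.2689, -0.4499, -0.8516]
q̇ = J⁺·V = [0.5410, -0.7110, -0.7750, -0.9980, 0.1200]

0.5410 -0.7110 -0.7750 -0.9980 0.1200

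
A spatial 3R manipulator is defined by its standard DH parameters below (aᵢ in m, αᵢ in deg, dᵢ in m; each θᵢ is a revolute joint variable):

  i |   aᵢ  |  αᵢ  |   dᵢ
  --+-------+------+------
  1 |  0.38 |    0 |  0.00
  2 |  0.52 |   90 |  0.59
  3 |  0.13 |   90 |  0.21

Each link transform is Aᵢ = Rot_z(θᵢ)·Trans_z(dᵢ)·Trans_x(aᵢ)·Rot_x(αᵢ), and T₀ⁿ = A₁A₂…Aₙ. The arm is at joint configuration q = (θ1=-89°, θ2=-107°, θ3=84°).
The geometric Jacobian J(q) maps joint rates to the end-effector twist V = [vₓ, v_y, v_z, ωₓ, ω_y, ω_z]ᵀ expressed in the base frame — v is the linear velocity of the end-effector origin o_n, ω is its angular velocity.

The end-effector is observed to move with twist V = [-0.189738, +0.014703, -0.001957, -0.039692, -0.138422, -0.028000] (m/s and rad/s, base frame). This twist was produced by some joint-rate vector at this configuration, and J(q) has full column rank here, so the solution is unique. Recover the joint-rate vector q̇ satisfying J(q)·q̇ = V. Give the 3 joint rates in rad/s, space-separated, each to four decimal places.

o_n = [-0.4484, -0.0310, 0.7193]
J₁: ẑ×o_n = [0.0310, -0.4484, 0.0000], ω = ẑ
J2: z=[0.0000, 0.0000, 1.0000] o=[0.0066, -0.3799, 0.0000] → [-0.3489, -0.4550, 0.0000, 0.0000, 0.0000, 1.0000]
J3: z=[0.2756, 0.9613, 0.0000] o=[-0.4932, -0.2366, 0.5900] → [0.1243, -0.0356, 0.0136, 0.2756, 0.9613, 0.0000]
q̇ = J⁺·V = [-0.4780, 0.4500, -0.1440]

-0.4780 0.4500 -0.1440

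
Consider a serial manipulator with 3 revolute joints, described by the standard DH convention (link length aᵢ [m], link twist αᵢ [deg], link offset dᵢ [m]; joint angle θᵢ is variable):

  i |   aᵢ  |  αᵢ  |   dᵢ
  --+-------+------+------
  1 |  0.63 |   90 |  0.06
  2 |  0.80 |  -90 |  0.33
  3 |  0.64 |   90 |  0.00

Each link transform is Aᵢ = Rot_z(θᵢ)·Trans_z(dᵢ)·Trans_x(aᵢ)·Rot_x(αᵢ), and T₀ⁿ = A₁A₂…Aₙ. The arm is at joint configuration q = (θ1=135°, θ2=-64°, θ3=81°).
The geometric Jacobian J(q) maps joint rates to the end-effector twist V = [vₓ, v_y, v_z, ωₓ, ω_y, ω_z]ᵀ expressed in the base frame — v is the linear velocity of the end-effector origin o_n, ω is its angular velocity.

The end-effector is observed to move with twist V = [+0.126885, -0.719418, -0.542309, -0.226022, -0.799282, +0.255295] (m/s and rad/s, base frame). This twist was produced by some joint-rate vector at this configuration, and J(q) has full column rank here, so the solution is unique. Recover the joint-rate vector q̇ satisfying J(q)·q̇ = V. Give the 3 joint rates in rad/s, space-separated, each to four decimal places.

0.4530 -0.7250 -0.4510

o_n = [-0.9381, 0.5109, -0.7490]
J₁: ẑ×o_n = [-0.5109, -0.9381, 0.0000], ω = ẑ
J2: z=[0.7071, 0.7071, 0.0000] o=[-0.4455, 0.4455, 0.0600] → [-0.5721, 0.5721, 0.3946, 0.7071, 0.7071, 0.0000]
J3: z=[-0.6355, 0.6355, 0.4384] o=[-0.4601, 0.9268, -0.6590] → [0.1251, -0.2667, 0.5681, -0.6355, 0.6355, 0.4384]
q̇ = J⁺·V = [0.4530, -0.7250, -0.4510]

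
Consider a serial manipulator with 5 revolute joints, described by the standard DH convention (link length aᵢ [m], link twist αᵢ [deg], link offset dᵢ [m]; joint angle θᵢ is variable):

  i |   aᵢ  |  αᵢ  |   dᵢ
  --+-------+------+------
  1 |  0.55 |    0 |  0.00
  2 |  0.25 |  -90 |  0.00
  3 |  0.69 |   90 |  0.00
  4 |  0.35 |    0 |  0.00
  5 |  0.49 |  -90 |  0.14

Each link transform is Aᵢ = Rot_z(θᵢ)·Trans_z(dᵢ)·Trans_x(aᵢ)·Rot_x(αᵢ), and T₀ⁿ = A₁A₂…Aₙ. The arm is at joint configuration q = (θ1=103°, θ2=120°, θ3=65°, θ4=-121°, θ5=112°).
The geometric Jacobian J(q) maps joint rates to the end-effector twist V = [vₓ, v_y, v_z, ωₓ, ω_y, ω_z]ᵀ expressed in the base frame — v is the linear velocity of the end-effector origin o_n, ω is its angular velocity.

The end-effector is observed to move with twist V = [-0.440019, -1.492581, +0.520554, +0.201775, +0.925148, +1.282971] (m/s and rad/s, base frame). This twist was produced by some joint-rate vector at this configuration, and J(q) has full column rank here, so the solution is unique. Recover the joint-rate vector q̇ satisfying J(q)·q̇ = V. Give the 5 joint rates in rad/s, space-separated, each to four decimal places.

o_n = [-0.9634, 0.2679, -0.8414]
J₁: ẑ×o_n = [-0.2679, -0.9634, 0.0000], ω = ẑ
J2: z=[0.0000, 0.0000, 1.0000] o=[-0.1237, 0.5359, 0.0000] → [0.2680, -0.8397, 0.0000, 0.0000, 0.0000, 1.0000]
J3: z=[0.6820, -0.7314, 0.0000] o=[-0.3066, 0.3654, 0.0000] → [0.6154, 0.5739, -0.5468, 0.6820, -0.7314, 0.0000]
J4: z=[-0.6628, -0.6181, 0.4226] o=[-0.5198, 0.1665, -0.6254] → [0.0907, -0.3307, -0.3414, -0.6628, -0.6181, 0.4226]
J5: z=[-0.6628, -0.6181, 0.4226] o=[-0.6687, 0.4379, -0.4620] → [0.3064, -0.3760, -0.0695, -0.6628, -0.6181, 0.4226]
q̇ = J⁺·V = [0.7800, 0.8660, -0.5390, -0.6110, -0.2480]

0.7800 0.8660 -0.5390 -0.6110 -0.2480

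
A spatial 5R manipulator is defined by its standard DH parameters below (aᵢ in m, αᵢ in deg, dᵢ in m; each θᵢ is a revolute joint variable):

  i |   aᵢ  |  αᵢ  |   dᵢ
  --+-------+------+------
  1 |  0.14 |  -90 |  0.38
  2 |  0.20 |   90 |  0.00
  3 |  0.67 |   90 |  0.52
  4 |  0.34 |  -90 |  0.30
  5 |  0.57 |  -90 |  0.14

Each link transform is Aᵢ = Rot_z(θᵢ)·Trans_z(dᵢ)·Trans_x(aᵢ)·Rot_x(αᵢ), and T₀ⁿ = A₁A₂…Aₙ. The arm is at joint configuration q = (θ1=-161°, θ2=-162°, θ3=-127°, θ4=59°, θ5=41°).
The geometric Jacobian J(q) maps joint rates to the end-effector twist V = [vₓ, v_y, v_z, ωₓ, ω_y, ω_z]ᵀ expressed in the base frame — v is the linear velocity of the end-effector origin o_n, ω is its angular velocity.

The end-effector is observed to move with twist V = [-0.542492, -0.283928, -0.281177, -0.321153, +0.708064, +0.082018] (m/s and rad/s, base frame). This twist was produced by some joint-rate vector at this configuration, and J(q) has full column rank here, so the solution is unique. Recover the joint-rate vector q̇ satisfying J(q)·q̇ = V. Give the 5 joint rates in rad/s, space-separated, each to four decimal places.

-0.8080 -0.2940 -0.7130 -0.4530 -0.3030

o_n = [-0.3065, 0.7412, -0.9070]
J₁: ẑ×o_n = [-0.7412, -0.3065, 0.0000], ω = ẑ
J2: z=[0.3256, -0.9455, 0.0000] o=[-0.1324, -0.0456, 0.3800] → [1.2169, 0.4190, 0.0915, 0.3256, -0.9455, 0.0000]
J3: z=[0.2922, 0.1006, -0.9511] o=[0.0475, 0.0163, 0.4418] → [0.5536, 0.7307, 0.2474, 0.2922, 0.1006, -0.9511]
J4: z=[-0.5222, -0.8163, -0.2468] o=[-0.3374, 0.4497, -0.1773] → [0.6675, -0.3887, -0.1269, -0.5222, -0.8163, -0.2468]
J5: z=[0.8372, -0.4357, -0.3304] o=[-0.5492, 0.3338, -0.5611] → [0.2853, 0.2094, 0.4468, 0.8372, -0.4357, -0.3304]
q̇ = J⁺·V = [-0.8080, -0.2940, -0.7130, -0.4530, -0.3030]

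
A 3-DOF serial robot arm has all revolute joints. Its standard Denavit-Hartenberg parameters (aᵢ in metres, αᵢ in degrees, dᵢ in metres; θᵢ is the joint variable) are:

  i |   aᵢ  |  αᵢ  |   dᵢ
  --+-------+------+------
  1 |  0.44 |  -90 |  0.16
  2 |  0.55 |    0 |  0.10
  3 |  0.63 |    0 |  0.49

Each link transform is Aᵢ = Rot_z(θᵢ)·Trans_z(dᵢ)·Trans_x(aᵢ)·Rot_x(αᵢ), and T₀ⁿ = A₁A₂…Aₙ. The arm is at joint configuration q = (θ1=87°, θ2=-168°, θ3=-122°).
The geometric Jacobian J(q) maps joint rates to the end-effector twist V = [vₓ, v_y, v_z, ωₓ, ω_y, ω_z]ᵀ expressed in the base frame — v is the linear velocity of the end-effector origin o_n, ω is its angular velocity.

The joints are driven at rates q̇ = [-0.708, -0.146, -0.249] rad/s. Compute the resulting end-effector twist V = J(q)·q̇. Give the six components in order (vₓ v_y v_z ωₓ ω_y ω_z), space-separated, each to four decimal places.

0.1163 0.6296 0.0066 0.3945 -0.0207 -0.7080

o_n = [-0.5830, 0.1482, -0.3177]
J₁: ẑ×o_n = [-0.1482, -0.5830, 0.0000], ω = ẑ
J2: z=[-0.9986, 0.0523, 0.0000] o=[0.0230, 0.4394, 0.1600] → [-0.0250, -0.4770, 0.3225, -0.9986, 0.0523, 0.0000]
J3: z=[-0.9986, 0.0523, 0.0000] o=[-0.1050, -0.0926, 0.2744] → [-0.0310, -0.5912, -0.2155, -0.9986, 0.0523, 0.0000]
V = J·q̇ = [0.1163, 0.6296, 0.0066, 0.3945, -0.0207, -0.7080]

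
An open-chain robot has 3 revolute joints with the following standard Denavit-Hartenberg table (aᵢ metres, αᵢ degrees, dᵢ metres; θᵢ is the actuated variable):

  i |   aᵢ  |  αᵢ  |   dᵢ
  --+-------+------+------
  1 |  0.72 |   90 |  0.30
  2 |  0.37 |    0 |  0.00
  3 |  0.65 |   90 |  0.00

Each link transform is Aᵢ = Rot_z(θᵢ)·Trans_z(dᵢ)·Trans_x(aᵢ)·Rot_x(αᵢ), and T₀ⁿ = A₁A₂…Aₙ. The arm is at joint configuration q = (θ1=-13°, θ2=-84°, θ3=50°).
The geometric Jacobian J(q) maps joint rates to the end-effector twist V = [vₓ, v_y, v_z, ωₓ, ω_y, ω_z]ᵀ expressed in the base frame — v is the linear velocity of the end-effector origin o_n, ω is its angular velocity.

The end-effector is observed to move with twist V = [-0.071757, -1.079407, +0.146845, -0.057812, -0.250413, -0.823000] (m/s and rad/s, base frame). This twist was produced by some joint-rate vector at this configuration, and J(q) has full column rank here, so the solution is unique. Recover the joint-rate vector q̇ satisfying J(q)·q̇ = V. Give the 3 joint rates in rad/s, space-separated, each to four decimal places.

o_n = [1.2643, -0.2919, -0.4314]
J₁: ẑ×o_n = [0.2919, 1.2643, -0.0000], ω = ẑ
J2: z=[-0.2250, -0.9744, 0.0000] o=[0.7015, -0.1620, 0.3000] → [0.7127, -0.1645, 0.5775, -0.2250, -0.9744, 0.0000]
J3: z=[-0.2250, -0.9744, 0.0000] o=[0.7392, -0.1707, -0.0680] → [0.3542, -0.0818, 0.5389, -0.2250, -0.9744, 0.0000]
q̇ = J⁺·V = [-0.8230, 0.2160, 0.0410]

-0.8230 0.2160 0.0410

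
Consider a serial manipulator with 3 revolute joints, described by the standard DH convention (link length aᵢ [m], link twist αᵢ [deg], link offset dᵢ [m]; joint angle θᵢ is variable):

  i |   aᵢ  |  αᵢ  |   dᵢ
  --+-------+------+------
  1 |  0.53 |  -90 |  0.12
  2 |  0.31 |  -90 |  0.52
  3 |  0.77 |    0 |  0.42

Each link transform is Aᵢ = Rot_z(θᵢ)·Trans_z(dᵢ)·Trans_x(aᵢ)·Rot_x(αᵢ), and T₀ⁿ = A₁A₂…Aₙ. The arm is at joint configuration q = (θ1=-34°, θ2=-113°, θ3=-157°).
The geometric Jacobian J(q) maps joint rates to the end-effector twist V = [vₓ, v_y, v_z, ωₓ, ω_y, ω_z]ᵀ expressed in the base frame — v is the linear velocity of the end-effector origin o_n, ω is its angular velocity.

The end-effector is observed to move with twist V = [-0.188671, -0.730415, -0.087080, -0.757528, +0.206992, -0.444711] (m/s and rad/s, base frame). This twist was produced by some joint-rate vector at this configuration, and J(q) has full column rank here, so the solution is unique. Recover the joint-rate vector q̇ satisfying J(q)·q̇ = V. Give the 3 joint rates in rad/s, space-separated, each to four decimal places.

-0.1290 -0.2520 -0.8080

o_n = [1.3481, 0.0808, -0.0830]
J₁: ẑ×o_n = [-0.0808, 1.3481, 0.0000], ω = ẑ
J2: z=[0.5592, 0.8290, 0.0000] o=[0.4394, -0.2964, 0.1200] → [-0.1683, 0.1135, -0.5424, 0.5592, 0.8290, 0.0000]
J3: z=[0.7631, -0.5147, 0.3907] o=[0.6298, 0.2025, 0.4054] → [0.2989, 0.6533, 0.2769, 0.7631, -0.5147, 0.3907]
q̇ = J⁺·V = [-0.1290, -0.2520, -0.8080]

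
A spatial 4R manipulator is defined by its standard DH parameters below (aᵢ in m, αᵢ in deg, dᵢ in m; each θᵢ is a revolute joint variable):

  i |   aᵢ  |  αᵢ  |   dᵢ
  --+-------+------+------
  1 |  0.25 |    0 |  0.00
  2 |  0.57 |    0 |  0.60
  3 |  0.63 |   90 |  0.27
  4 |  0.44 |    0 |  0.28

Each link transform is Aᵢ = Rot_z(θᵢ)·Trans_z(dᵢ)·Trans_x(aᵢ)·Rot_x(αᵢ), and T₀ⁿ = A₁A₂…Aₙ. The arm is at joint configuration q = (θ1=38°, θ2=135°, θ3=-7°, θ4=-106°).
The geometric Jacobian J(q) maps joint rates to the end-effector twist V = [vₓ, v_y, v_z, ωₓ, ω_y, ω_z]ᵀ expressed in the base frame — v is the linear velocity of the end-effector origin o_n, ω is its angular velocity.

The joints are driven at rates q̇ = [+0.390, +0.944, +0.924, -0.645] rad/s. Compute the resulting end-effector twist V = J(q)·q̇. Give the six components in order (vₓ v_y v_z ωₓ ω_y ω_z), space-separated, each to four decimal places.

-0.7793 -1.7055 0.0782 -0.1560 -0.6258 2.2580

o_n = [-0.7946, 0.6181, 0.4470]
J₁: ẑ×o_n = [-0.6181, -0.7946, 0.0000], ω = ẑ
J2: z=[0.0000, 0.0000, 1.0000] o=[0.1970, 0.1539, 0.0000] → [-0.4642, -0.9916, 0.0000, 0.0000, 0.0000, 1.0000]
J3: z=[0.0000, 0.0000, 1.0000] o=[-0.3687, 0.2234, 0.6000] → [-0.3948, -0.4259, 0.0000, 0.0000, 0.0000, 1.0000]
J4: z=[0.2419, 0.9703, 0.0000] o=[-0.9800, 0.3758, 0.8700] → [-0.4104, 0.1023, -0.1213, 0.2419, 0.9703, 0.0000]
V = J·q̇ = [-0.7793, -1.7055, 0.0782, -0.1560, -0.6258, 2.2580]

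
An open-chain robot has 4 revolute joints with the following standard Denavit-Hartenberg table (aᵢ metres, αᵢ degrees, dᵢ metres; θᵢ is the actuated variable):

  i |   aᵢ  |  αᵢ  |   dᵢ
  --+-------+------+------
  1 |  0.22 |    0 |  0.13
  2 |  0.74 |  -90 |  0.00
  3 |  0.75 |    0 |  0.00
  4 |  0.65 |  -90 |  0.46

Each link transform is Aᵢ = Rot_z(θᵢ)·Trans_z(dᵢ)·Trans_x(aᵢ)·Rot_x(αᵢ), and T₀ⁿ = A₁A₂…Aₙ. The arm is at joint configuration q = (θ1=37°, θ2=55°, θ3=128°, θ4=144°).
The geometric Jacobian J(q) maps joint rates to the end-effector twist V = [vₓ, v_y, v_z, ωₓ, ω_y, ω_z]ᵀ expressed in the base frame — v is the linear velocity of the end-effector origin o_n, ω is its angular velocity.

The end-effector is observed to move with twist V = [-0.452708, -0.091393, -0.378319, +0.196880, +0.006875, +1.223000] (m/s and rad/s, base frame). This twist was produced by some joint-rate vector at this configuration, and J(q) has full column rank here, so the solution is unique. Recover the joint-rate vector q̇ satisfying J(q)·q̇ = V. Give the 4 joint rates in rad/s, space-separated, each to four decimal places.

0.6940 0.5290 -0.8290 0.6320

o_n = [-0.2945, 0.4171, 0.1886]
J₁: ẑ×o_n = [-0.4171, -0.2945, 0.0000], ω = ẑ
J2: z=[0.0000, 0.0000, 1.0000] o=[0.1757, 0.1324, 0.1300] → [-0.2847, -0.4702, 0.0000, 0.0000, 0.0000, 1.0000]
J3: z=[-0.9994, -0.0349, 0.0000] o=[0.1499, 0.8719, 0.1300] → [-0.0020, 0.0586, 0.4391, -0.9994, -0.0349, 0.0000]
J4: z=[-0.9994, -0.0349, 0.0000] o=[0.1660, 0.4105, -0.4610] → [-0.0227, 0.6492, -0.0227, -0.9994, -0.0349, 0.0000]
q̇ = J⁺·V = [0.6940, 0.5290, -0.8290, 0.6320]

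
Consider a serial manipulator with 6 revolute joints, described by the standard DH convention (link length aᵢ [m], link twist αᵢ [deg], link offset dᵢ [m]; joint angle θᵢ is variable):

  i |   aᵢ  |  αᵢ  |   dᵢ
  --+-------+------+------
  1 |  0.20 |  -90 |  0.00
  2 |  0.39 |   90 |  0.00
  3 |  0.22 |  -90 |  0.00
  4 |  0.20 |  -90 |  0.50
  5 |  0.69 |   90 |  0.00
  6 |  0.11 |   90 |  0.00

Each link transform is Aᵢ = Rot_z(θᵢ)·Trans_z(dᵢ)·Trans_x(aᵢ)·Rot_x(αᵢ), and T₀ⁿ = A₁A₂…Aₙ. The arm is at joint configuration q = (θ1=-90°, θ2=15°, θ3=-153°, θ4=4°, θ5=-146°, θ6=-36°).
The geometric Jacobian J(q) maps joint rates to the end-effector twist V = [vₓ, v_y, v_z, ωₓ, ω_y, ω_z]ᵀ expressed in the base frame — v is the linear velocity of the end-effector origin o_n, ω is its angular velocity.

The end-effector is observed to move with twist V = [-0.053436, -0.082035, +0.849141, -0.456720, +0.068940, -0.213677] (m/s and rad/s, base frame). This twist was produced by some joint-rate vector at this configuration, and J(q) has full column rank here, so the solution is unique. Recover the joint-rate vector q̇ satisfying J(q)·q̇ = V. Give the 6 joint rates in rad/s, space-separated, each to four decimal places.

o_n = [-0.7337, -1.2013, -0.1693]
J₁: ẑ×o_n = [1.2013, -0.7337, 0.0000], ω = ẑ
J2: z=[1.0000, 0.0000, 0.0000] o=[0.0000, -0.2000, 0.0000] → [0.0000, 0.1693, -1.0013, 1.0000, 0.0000, 0.0000]
J3: z=[0.0000, -0.2588, 0.9659] o=[0.0000, -0.5767, -0.1009] → [0.6210, -0.7087, -0.1899, 0.0000, -0.2588, 0.9659]
J4: z=[-0.8910, -0.4385, -0.1175] o=[-0.0999, -0.3874, -0.0502] → [-0.0434, -0.0317, 0.4473, -0.8910, -0.4385, -0.1175]
J5: z=[0.0317, 0.1982, -0.9797] o=[-0.6360, -0.4313, -0.0764] → [-0.7727, 0.0987, -0.0050, 0.0317, 0.1982, -0.9797]
J6: z=[0.9919, -0.1266, 0.0065] o=[-0.7207, -1.1020, -0.2148] → [-0.0051, -0.0452, -0.1001, 0.9919, -0.1266, 0.0065]
q̇ = J⁺·V = [0.1930, -0.8430, -0.2880, -0.0290, 0.1370, 0.3590]

0.1930 -0.8430 -0.2880 -0.0290 0.1370 0.3590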